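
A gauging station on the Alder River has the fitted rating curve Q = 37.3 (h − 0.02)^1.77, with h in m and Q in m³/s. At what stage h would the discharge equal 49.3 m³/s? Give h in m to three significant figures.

h − h₀ = (Q/C)^(1/b) = (49.3/37.3)^(1/1.77) = 1.171 m
h = 0.02 + 1.171 = 1.191 m

1.19 m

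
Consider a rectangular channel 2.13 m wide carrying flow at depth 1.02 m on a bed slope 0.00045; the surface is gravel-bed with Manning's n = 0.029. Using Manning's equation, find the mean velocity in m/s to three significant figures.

0.474 m/s

A = b·y = 2.13 × 1.02 = 2.173 m²
P = b + 2y = 2.13 + 2×1.02 = 4.170 m
R = A/P = 2.173/4.170 = 0.5210 m
Q = (1/n)·A·R^(2/3)·S^(1/2) = (1/0.029) × 2.173 × 0.5210^(2/3) × 0.00045^(1/2) = 1.029 m³/s
V = Q/A = 1.029/2.173 = 0.4736 m/s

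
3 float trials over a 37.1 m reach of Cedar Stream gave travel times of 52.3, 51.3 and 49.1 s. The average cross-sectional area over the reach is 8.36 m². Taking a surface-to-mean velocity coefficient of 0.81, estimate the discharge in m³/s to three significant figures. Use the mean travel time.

t̄ = (52.3 + 51.3 + 49.1) / 3 = 50.9 s
v_surface = L / t̄ = 37.1 / 50.9 = 0.7289 m/s
v_mean = 0.81 × 0.7289 = 0.5904 m/s
Q = A × v_mean = 8.36 × 0.5904 = 4.936 m³/s

4.94 m³/s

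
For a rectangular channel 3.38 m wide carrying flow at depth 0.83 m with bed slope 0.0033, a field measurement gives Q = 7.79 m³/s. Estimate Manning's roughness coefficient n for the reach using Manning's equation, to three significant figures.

A = b·y = 3.38 × 0.83 = 2.805 m²
P = b + 2y = 3.38 + 2×0.83 = 5.040 m
R = A/P = 2.805/5.040 = 0.5566 m
n = (1/Q)·A·R^(2/3)·S^(1/2) = (1/7.79) × 2.805 × 0.6767 × 0.05745 = 0.01400

0.0140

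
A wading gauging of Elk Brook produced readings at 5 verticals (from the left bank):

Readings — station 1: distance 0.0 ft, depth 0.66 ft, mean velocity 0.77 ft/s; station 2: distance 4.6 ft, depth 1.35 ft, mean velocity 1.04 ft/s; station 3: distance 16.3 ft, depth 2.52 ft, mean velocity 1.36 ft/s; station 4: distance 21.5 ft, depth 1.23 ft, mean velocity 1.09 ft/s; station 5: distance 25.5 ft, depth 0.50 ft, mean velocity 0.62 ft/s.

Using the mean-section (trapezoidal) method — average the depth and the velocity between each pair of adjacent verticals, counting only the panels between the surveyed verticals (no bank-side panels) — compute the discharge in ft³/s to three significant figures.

46.3 ft³/s

Panel 1-2: Δb = 4.6 ft, d̄ = (0.66+1.35)/2 = 1.005, v̄ = (0.77+1.04)/2 = 0.905 → q = 4.6×1.005×0.905 = 4.184 ft³/s
Panel 2-3: Δb = 11.7 ft, d̄ = (1.35+2.52)/2 = 1.935, v̄ = (1.04+1.36)/2 = 1.2 → q = 11.7×1.935×1.2 = 27.17 ft³/s
Panel 3-4: Δb = 5.2 ft, d̄ = (2.52+1.23)/2 = 1.875, v̄ = (1.36+1.09)/2 = 1.225 → q = 5.2×1.875×1.225 = 11.94 ft³/s
Panel 4-5: Δb = 4 ft, d̄ = (1.23+0.50)/2 = 0.865, v̄ = (1.09+0.62)/2 = 0.855 → q = 4×0.865×0.855 = 2.958 ft³/s
Q = Σ q = 46.25 ft³/s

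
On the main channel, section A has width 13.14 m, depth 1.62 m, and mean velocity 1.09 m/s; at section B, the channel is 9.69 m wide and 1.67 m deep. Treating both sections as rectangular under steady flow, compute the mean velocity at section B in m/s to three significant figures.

Q = A₁V₁ = (13.14×1.62) × 1.09 = 23.20 m³/s
A₂ = 9.69 × 1.67 = 16.18 m²
V₂ = Q/A₂ = 23.20/16.18 = 1.434 m/s

1.43 m/s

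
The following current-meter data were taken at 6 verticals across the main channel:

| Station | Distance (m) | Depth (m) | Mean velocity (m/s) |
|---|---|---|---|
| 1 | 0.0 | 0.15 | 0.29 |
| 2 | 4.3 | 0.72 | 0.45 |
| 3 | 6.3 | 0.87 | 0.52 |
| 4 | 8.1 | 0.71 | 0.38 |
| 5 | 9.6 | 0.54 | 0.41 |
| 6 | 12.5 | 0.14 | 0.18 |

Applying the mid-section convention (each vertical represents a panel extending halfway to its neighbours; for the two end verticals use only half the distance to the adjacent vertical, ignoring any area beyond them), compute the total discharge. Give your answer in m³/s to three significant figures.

2.94 m³/s

w_1 = (4.3 − 0.0)/2 = 2.15 m; q_1 = 0.29 × 0.15 × 2.15 = 0.09353 m³/s
w_2 = (6.3 − 0.0)/2 = 3.15 m; q_2 = 0.45 × 0.72 × 3.15 = 1.021 m³/s
w_3 = (8.1 − 4.3)/2 = 1.9 m; q_3 = 0.52 × 0.87 × 1.9 = 0.8596 m³/s
w_4 = (9.6 − 6.3)/2 = 1.65 m; q_4 = 0.38 × 0.71 × 1.65 = 0.4452 m³/s
w_5 = (12.5 − 8.1)/2 = 2.2 m; q_5 = 0.41 × 0.54 × 2.2 = 0.4871 m³/s
w_6 = (12.5 − 9.6)/2 = 1.45 m; q_6 = 0.18 × 0.14 × 1.45 = 0.03654 m³/s
Q = Σ qᵢ = 2.942 m³/s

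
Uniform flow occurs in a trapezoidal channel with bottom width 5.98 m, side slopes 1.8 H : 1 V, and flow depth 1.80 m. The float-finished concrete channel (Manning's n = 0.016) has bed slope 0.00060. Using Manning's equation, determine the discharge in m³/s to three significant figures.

A = (b + z·y)·y = (5.98 + 1.8×1.80)×1.80 = 16.60 m²
P = b + 2y√(1+z²) = 5.98 + 2×1.80×√(1+1.8²) = 13.39 m
R = A/P = 16.60/13.39 = 1.239 m
Q = (1/n)·A·R^(2/3)·S^(1/2) = (1/0.016) × 16.60 × 1.239^(2/3) × 0.00060^(1/2) = 29.31 m³/s

29.3 m³/s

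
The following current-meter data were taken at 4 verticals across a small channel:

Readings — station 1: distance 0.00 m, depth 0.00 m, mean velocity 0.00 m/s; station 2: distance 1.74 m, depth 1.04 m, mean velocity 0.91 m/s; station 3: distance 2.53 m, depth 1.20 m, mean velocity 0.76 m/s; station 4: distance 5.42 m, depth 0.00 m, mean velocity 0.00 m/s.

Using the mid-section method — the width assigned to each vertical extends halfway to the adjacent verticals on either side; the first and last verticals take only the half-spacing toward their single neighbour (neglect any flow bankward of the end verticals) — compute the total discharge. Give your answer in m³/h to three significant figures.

10400 m³/h

w_2 = (2.53 − 0.00)/2 = 1.265 m; q_2 = 0.91 × 1.04 × 1.265 = 1.197 m³/s
w_3 = (5.42 − 1.74)/2 = 1.84 m; q_3 = 0.76 × 1.20 × 1.84 = 1.678 m³/s
Stations 1, 4 contribute zero (depth or velocity is 0).
Q = Σ qᵢ = 2.875 m³/s
= 2.875 × 3600 = 10350 m³/h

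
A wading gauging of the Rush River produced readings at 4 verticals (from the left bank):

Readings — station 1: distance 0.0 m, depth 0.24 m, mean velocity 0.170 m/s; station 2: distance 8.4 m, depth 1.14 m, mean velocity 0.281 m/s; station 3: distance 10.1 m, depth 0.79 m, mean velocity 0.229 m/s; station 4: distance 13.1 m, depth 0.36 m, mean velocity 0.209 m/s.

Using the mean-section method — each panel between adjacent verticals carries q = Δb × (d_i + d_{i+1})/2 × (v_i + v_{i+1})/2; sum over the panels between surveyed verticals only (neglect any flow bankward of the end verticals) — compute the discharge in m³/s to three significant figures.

Panel 1-2: Δb = 8.4 m, d̄ = (0.24+1.14)/2 = 0.69, v̄ = (0.170+0.281)/2 = 0.2255 → q = 8.4×0.69×0.2255 = 1.307 m³/s
Panel 2-3: Δb = 1.7 m, d̄ = (1.14+0.79)/2 = 0.965, v̄ = (0.281+0.229)/2 = 0.255 → q = 1.7×0.965×0.255 = 0.4183 m³/s
Panel 3-4: Δb = 3 m, d̄ = (0.79+0.36)/2 = 0.575, v̄ = (0.229+0.209)/2 = 0.219 → q = 3×0.575×0.219 = 0.3778 m³/s
Q = Σ q = 2.103 m³/s

2.10 m³/s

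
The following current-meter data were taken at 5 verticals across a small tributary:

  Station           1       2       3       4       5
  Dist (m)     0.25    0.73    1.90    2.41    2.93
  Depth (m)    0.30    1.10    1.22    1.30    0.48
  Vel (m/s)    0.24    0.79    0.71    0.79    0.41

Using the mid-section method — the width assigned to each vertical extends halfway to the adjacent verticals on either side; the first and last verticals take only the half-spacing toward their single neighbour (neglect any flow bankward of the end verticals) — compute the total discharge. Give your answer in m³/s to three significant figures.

w_1 = (0.73 − 0.25)/2 = 0.24 m; q_1 = 0.24 × 0.30 × 0.24 = 0.01728 m³/s
w_2 = (1.90 − 0.25)/2 = 0.825 m; q_2 = 0.79 × 1.10 × 0.825 = 0.7169 m³/s
w_3 = (2.41 − 0.73)/2 = 0.84 m; q_3 = 0.71 × 1.22 × 0.84 = 0.7276 m³/s
w_4 = (2.93 − 1.90)/2 = 0.515 m; q_4 = 0.79 × 1.30 × 0.515 = 0.5289 m³/s
w_5 = (2.93 − 2.41)/2 = 0.26 m; q_5 = 0.41 × 0.48 × 0.26 = 0.05117 m³/s
Q = Σ qᵢ = 2.042 m³/s

2.04 m³/s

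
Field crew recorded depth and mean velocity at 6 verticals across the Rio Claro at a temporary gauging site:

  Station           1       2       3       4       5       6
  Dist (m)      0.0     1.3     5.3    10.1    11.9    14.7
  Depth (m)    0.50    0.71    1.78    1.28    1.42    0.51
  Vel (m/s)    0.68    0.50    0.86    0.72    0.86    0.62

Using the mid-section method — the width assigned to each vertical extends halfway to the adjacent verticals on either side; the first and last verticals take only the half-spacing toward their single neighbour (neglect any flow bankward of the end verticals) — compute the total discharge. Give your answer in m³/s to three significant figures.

14.2 m³/s

w_1 = (1.3 − 0.0)/2 = 0.65 m; q_1 = 0.68 × 0.50 × 0.65 = 0.2210 m³/s
w_2 = (5.3 − 0.0)/2 = 2.65 m; q_2 = 0.50 × 0.71 × 2.65 = 0.9408 m³/s
w_3 = (10.1 − 1.3)/2 = 4.4 m; q_3 = 0.86 × 1.78 × 4.4 = 6.736 m³/s
w_4 = (11.9 − 5.3)/2 = 3.3 m; q_4 = 0.72 × 1.28 × 3.3 = 3.041 m³/s
w_5 = (14.7 − 10.1)/2 = 2.3 m; q_5 = 0.86 × 1.42 × 2.3 = 2.809 m³/s
w_6 = (14.7 − 11.9)/2 = 1.4 m; q_6 = 0.62 × 0.51 × 1.4 = 0.4427 m³/s
Q = Σ qᵢ = 14.19 m³/s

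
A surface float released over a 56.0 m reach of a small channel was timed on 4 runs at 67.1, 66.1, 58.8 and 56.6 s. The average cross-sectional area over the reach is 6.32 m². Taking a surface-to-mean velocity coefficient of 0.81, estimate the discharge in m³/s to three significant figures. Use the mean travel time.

t̄ = (67.1 + 66.1 + 58.8 + 56.6) / 4 = 62.15 s
v_surface = L / t̄ = 56.0 / 62.15 = 0.9010 m/s
v_mean = 0.81 × 0.9010 = 0.7298 m/s
Q = A × v_mean = 6.32 × 0.7298 = 4.613 m³/s

4.61 m³/s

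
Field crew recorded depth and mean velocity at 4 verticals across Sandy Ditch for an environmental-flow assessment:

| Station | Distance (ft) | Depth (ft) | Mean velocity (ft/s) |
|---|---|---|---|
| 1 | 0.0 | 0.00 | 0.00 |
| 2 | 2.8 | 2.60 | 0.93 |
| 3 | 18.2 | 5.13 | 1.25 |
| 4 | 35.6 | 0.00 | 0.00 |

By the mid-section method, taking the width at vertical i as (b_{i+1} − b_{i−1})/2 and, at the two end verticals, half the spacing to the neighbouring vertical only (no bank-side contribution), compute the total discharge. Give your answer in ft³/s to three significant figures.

127 ft³/s

w_2 = (18.2 − 0.0)/2 = 9.1 ft; q_2 = 0.93 × 2.60 × 9.1 = 22.00 ft³/s
w_3 = (35.6 − 2.8)/2 = 16.4 ft; q_3 = 1.25 × 5.13 × 16.4 = 105.2 ft³/s
Stations 1, 4 contribute zero (depth or velocity is 0).
Q = Σ qᵢ = 127.2 ft³/s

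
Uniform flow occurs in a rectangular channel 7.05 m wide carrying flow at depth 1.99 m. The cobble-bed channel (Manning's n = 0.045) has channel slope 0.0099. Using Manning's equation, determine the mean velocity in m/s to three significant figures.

A = b·y = 7.05 × 1.99 = 14.03 m²
P = b + 2y = 7.05 + 2×1.99 = 11.03 m
R = A/P = 14.03/11.03 = 1.272 m
Q = (1/n)·A·R^(2/3)·S^(1/2) = (1/0.045) × 14.03 × 1.272^(2/3) × 0.0099^(1/2) = 36.42 m³/s
V = Q/A = 36.42/14.03 = 2.596 m/s

2.60 m/s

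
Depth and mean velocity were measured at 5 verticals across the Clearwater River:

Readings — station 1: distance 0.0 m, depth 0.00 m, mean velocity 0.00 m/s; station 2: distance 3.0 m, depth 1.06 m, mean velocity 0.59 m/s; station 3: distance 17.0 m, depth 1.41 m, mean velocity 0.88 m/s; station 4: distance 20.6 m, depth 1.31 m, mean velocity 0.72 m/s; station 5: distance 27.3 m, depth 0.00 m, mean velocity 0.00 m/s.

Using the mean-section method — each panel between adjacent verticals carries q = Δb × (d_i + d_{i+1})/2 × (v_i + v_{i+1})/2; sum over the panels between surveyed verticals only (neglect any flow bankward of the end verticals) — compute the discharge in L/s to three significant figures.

18700 L/s

Panel 1-2: Δb = 3 m, d̄ = (0.00+1.06)/2 = 0.53, v̄ = (0.00+0.59)/2 = 0.295 → q = 3×0.53×0.295 = 0.4691 m³/s
Panel 2-3: Δb = 14 m, d̄ = (1.06+1.41)/2 = 1.235, v̄ = (0.59+0.88)/2 = 0.735 → q = 14×1.235×0.735 = 12.71 m³/s
Panel 3-4: Δb = 3.6 m, d̄ = (1.41+1.31)/2 = 1.36, v̄ = (0.88+0.72)/2 = 0.8 → q = 3.6×1.36×0.8 = 3.917 m³/s
Panel 4-5: Δb = 6.7 m, d̄ = (1.31+0.00)/2 = 0.655, v̄ = (0.72+0.00)/2 = 0.36 → q = 6.7×0.655×0.36 = 1.580 m³/s
Q = Σ q = 18.67 m³/s
= 18.67 × 1000 = 18670 L/s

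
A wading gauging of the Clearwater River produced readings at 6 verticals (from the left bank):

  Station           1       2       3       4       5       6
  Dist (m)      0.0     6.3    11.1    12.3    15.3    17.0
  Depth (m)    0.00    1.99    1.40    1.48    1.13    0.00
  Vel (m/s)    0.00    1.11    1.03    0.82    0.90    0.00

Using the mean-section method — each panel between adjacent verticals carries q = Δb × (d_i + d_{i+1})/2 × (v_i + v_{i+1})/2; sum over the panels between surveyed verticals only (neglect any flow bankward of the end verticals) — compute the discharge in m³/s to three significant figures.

17.6 m³/s

Panel 1-2: Δb = 6.3 m, d̄ = (0.00+1.99)/2 = 0.995, v̄ = (0.00+1.11)/2 = 0.555 → q = 6.3×0.995×0.555 = 3.479 m³/s
Panel 2-3: Δb = 4.8 m, d̄ = (1.99+1.40)/2 = 1.695, v̄ = (1.11+1.03)/2 = 1.07 → q = 4.8×1.695×1.07 = 8.706 m³/s
Panel 3-4: Δb = 1.2 m, d̄ = (1.40+1.48)/2 = 1.44, v̄ = (1.03+0.82)/2 = 0.925 → q = 1.2×1.44×0.925 = 1.598 m³/s
Panel 4-5: Δb = 3 m, d̄ = (1.48+1.13)/2 = 1.305, v̄ = (0.82+0.90)/2 = 0.86 → q = 3×1.305×0.86 = 3.367 m³/s
Panel 5-6: Δb = 1.7 m, d̄ = (1.13+0.00)/2 = 0.565, v̄ = (0.90+0.00)/2 = 0.45 → q = 1.7×0.565×0.45 = 0.4322 m³/s
Q = Σ q = 17.58 m³/s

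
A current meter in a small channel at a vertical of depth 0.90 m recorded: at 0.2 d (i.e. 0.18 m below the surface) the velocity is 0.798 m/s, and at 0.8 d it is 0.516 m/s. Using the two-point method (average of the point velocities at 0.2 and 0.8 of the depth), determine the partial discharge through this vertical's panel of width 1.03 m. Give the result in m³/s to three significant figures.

v̄ = (0.798 + 0.516) / 2 = 0.6570 m/s
q = v̄ × d × w = 0.6570 × 0.90 × 1.03 = 0.6090 m³/s

0.609 m³/s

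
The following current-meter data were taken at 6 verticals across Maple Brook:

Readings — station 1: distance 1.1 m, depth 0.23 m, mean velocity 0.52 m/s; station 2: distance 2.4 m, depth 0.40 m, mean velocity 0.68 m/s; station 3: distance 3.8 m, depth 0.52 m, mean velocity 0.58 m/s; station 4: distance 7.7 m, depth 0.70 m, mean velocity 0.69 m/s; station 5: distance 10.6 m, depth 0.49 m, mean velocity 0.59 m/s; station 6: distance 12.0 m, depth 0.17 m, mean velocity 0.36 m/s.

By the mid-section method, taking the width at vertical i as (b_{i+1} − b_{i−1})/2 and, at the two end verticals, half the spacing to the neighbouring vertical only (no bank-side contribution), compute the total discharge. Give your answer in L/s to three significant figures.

w_1 = (2.4 − 1.1)/2 = 0.65 m; q_1 = 0.52 × 0.23 × 0.65 = 0.07774 m³/s
w_2 = (3.8 − 1.1)/2 = 1.35 m; q_2 = 0.68 × 0.40 × 1.35 = 0.3672 m³/s
w_3 = (7.7 − 2.4)/2 = 2.65 m; q_3 = 0.58 × 0.52 × 2.65 = 0.7992 m³/s
w_4 = (10.6 − 3.8)/2 = 3.4 m; q_4 = 0.69 × 0.70 × 3.4 = 1.642 m³/s
w_5 = (12.0 − 7.7)/2 = 2.15 m; q_5 = 0.59 × 0.49 × 2.15 = 0.6216 m³/s
w_6 = (12.0 − 10.6)/2 = 0.7 m; q_6 = 0.36 × 0.17 × 0.7 = 0.04284 m³/s
Q = Σ qᵢ = 3.551 m³/s
= 3.551 × 1000 = 3551 L/s

3550 L/s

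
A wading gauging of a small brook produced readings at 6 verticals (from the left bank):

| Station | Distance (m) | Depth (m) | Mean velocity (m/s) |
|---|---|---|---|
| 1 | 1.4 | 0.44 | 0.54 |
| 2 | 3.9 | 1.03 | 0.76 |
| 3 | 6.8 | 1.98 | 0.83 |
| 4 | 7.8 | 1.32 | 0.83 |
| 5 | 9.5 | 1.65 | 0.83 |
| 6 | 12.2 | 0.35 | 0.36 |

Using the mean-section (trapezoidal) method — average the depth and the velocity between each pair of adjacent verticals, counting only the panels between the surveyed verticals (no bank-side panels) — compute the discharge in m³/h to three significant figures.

Panel 1-2: Δb = 2.5 m, d̄ = (0.44+1.03)/2 = 0.735, v̄ = (0.54+0.76)/2 = 0.65 → q = 2.5×0.735×0.65 = 1.194 m³/s
Panel 2-3: Δb = 2.9 m, d̄ = (1.03+1.98)/2 = 1.505, v̄ = (0.76+0.83)/2 = 0.795 → q = 2.9×1.505×0.795 = 3.470 m³/s
Panel 3-4: Δb = 1 m, d̄ = (1.98+1.32)/2 = 1.65, v̄ = (0.83+0.83)/2 = 0.83 → q = 1×1.65×0.83 = 1.370 m³/s
Panel 4-5: Δb = 1.7 m, d̄ = (1.32+1.65)/2 = 1.485, v̄ = (0.83+0.83)/2 = 0.83 → q = 1.7×1.485×0.83 = 2.095 m³/s
Panel 5-6: Δb = 2.7 m, d̄ = (1.65+0.35)/2 = 1, v̄ = (0.83+0.36)/2 = 0.595 → q = 2.7×1×0.595 = 1.607 m³/s
Q = Σ q = 9.735 m³/s
= 9.735 × 3600 = 35050 m³/h

35000 m³/h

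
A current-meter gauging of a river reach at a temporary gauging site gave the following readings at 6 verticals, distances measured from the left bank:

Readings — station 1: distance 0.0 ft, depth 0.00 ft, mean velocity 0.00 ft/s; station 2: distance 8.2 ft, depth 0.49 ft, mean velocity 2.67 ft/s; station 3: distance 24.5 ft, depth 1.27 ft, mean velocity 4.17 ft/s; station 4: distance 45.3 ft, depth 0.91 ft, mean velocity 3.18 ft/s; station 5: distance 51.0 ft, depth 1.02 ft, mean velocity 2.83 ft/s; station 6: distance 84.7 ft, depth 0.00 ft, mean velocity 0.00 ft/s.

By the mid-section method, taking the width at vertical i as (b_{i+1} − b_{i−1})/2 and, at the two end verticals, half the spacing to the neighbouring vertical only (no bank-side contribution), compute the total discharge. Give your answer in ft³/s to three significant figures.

w_2 = (24.5 − 0.0)/2 = 12.25 ft; q_2 = 2.67 × 0.49 × 12.25 = 16.03 ft³/s
w_3 = (45.3 − 8.2)/2 = 18.55 ft; q_3 = 4.17 × 1.27 × 18.55 = 98.24 ft³/s
w_4 = (51.0 − 24.5)/2 = 13.25 ft; q_4 = 3.18 × 0.91 × 13.25 = 38.34 ft³/s
w_5 = (84.7 − 45.3)/2 = 19.7 ft; q_5 = 2.83 × 1.02 × 19.7 = 56.87 ft³/s
Stations 1, 6 contribute zero (depth or velocity is 0).
Q = Σ qᵢ = 209.5 ft³/s

209 ft³/s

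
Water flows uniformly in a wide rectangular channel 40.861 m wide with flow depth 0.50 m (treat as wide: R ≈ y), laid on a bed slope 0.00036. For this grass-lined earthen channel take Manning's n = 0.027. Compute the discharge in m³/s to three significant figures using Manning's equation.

9.04 m³/s

A = b·y = 40.861 × 0.50 = 20.43 m²
Wide channel: R ≈ y = 0.50 m
Q = (1/n)·A·R^(2/3)·S^(1/2) = (1/0.027) × 20.43 × 0.5000^(2/3) × 0.00036^(1/2) = 9.044 m³/s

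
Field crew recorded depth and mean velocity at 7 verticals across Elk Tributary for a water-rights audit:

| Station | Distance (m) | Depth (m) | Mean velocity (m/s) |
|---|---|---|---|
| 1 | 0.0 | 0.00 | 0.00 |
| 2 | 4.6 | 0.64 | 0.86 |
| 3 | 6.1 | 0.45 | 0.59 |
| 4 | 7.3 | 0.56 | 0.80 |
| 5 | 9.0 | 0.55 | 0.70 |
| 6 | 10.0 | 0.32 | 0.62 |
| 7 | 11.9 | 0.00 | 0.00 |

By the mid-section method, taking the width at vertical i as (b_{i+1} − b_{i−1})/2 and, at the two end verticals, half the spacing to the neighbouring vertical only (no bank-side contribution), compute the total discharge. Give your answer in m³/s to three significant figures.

w_2 = (6.1 − 0.0)/2 = 3.05 m; q_2 = 0.86 × 0.64 × 3.05 = 1.679 m³/s
w_3 = (7.3 − 4.6)/2 = 1.35 m; q_3 = 0.59 × 0.45 × 1.35 = 0.3584 m³/s
w_4 = (9.0 − 6.1)/2 = 1.45 m; q_4 = 0.80 × 0.56 × 1.45 = 0.6496 m³/s
w_5 = (10.0 − 7.3)/2 = 1.35 m; q_5 = 0.70 × 0.55 × 1.35 = 0.5198 m³/s
w_6 = (11.9 − 9.0)/2 = 1.45 m; q_6 = 0.62 × 0.32 × 1.45 = 0.2877 m³/s
Stations 1, 7 contribute zero (depth or velocity is 0).
Q = Σ qᵢ = 3.494 m³/s

3.49 m³/s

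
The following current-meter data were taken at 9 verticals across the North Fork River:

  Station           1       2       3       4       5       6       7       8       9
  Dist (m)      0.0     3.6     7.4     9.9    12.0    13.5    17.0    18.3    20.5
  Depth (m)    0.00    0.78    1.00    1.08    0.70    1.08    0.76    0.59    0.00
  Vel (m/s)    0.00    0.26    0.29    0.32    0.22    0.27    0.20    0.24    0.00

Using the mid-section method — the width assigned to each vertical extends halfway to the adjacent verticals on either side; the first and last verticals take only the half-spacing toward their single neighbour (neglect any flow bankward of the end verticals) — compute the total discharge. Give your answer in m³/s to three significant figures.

w_2 = (7.4 − 0.0)/2 = 3.7 m; q_2 = 0.26 × 0.78 × 3.7 = 0.7504 m³/s
w_3 = (9.9 − 3.6)/2 = 3.15 m; q_3 = 0.29 × 1.00 × 3.15 = 0.9135 m³/s
w_4 = (12.0 − 7.4)/2 = 2.3 m; q_4 = 0.32 × 1.08 × 2.3 = 0.7949 m³/s
w_5 = (13.5 − 9.9)/2 = 1.8 m; q_5 = 0.22 × 0.70 × 1.8 = 0.2772 m³/s
w_6 = (17.0 − 12.0)/2 = 2.5 m; q_6 = 0.27 × 1.08 × 2.5 = 0.7290 m³/s
w_7 = (18.3 − 13.5)/2 = 2.4 m; q_7 = 0.20 × 0.76 × 2.4 = 0.3648 m³/s
w_8 = (20.5 − 17.0)/2 = 1.75 m; q_8 = 0.24 × 0.59 × 1.75 = 0.2478 m³/s
Stations 1, 9 contribute zero (depth or velocity is 0).
Q = Σ qᵢ = 4.078 m³/s

4.08 m³/s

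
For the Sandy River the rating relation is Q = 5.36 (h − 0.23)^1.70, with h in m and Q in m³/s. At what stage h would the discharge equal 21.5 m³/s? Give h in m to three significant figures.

h − h₀ = (Q/C)^(1/b) = (21.5/5.36)^(1/1.70) = 2.264 m
h = 0.23 + 2.264 = 2.494 m

2.49 m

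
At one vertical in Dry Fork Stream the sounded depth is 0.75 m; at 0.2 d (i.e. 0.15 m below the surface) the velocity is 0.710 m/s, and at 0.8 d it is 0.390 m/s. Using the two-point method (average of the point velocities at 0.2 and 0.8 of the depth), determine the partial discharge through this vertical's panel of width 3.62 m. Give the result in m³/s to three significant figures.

v̄ = (0.710 + 0.390) / 2 = 0.5500 m/s
q = v̄ × d × w = 0.5500 × 0.75 × 3.62 = 1.493 m³/s

1.49 m³/s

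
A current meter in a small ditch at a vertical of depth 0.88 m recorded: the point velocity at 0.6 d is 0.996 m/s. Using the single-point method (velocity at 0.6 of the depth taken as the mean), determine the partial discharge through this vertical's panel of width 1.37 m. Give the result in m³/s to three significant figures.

1.20 m³/s

v̄ = v₀.₆ = 0.996 m/s
q = v̄ × d × w = 0.9960 × 0.88 × 1.37 = 1.201 m³/s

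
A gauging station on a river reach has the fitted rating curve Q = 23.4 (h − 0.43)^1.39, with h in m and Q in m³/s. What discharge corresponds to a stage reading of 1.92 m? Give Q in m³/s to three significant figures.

40.7 m³/s

Q = 23.4 × (1.92 − 0.43)^1.39 = 23.4 × 1.49^1.39 = 40.73 m³/s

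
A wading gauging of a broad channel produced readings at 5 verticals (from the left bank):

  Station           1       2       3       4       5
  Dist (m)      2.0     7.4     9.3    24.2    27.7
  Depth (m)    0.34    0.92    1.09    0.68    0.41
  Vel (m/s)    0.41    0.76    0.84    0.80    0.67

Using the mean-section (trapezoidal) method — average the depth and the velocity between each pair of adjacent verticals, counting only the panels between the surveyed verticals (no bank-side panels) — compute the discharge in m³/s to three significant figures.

15.7 m³/s

Panel 1-2: Δb = 5.4 m, d̄ = (0.34+0.92)/2 = 0.63, v̄ = (0.41+0.76)/2 = 0.585 → q = 5.4×0.63×0.585 = 1.990 m³/s
Panel 2-3: Δb = 1.9 m, d̄ = (0.92+1.09)/2 = 1.005, v̄ = (0.76+0.84)/2 = 0.8 → q = 1.9×1.005×0.8 = 1.528 m³/s
Panel 3-4: Δb = 14.9 m, d̄ = (1.09+0.68)/2 = 0.885, v̄ = (0.84+0.80)/2 = 0.82 → q = 14.9×0.885×0.82 = 10.81 m³/s
Panel 4-5: Δb = 3.5 m, d̄ = (0.68+0.41)/2 = 0.545, v̄ = (0.80+0.67)/2 = 0.735 → q = 3.5×0.545×0.735 = 1.402 m³/s
Q = Σ q = 15.73 m³/s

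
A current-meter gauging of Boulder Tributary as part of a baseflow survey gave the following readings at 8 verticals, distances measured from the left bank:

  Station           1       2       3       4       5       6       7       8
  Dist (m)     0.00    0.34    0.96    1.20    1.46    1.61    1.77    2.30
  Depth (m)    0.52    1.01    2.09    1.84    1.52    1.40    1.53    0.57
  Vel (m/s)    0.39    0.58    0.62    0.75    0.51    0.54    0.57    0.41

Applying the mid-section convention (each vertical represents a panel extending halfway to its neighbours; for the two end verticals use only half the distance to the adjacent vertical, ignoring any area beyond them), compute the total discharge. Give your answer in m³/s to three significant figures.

1.86 m³/s

w_1 = (0.34 − 0.00)/2 = 0.17 m; q_1 = 0.39 × 0.52 × 0.17 = 0.03448 m³/s
w_2 = (0.96 − 0.00)/2 = 0.48 m; q_2 = 0.58 × 1.01 × 0.48 = 0.2812 m³/s
w_3 = (1.20 − 0.34)/2 = 0.43 m; q_3 = 0.62 × 2.09 × 0.43 = 0.5572 m³/s
w_4 = (1.46 − 0.96)/2 = 0.25 m; q_4 = 0.75 × 1.84 × 0.25 = 0.3450 m³/s
w_5 = (1.61 − 1.20)/2 = 0.205 m; q_5 = 0.51 × 1.52 × 0.205 = 0.1589 m³/s
w_6 = (1.77 − 1.46)/2 = 0.155 m; q_6 = 0.54 × 1.40 × 0.155 = 0.1172 m³/s
w_7 = (2.30 − 1.61)/2 = 0.345 m; q_7 = 0.57 × 1.53 × 0.345 = 0.3009 m³/s
w_8 = (2.30 − 1.77)/2 = 0.265 m; q_8 = 0.41 × 0.57 × 0.265 = 0.06193 m³/s
Q = Σ qᵢ = 1.857 m³/s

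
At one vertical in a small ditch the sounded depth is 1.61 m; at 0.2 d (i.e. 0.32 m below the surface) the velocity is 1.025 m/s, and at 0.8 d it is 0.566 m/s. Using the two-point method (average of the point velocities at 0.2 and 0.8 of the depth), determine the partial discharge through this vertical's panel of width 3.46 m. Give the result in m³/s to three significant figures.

4.43 m³/s

v̄ = (1.025 + 0.566) / 2 = 0.7955 m/s
q = v̄ × d × w = 0.7955 × 1.61 × 3.46 = 4.431 m³/s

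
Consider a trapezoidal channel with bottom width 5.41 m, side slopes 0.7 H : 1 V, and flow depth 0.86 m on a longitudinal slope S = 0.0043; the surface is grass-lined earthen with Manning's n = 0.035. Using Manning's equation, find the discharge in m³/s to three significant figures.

7.55 m³/s

A = (b + z·y)·y = (5.41 + 0.7×0.86)×0.86 = 5.170 m²
P = b + 2y√(1+z²) = 5.41 + 2×0.86×√(1+0.7²) = 7.510 m
R = A/P = 5.170/7.510 = 0.6885 m
Q = (1/n)·A·R^(2/3)·S^(1/2) = (1/0.035) × 5.170 × 0.6885^(2/3) × 0.0043^(1/2) = 7.553 m³/s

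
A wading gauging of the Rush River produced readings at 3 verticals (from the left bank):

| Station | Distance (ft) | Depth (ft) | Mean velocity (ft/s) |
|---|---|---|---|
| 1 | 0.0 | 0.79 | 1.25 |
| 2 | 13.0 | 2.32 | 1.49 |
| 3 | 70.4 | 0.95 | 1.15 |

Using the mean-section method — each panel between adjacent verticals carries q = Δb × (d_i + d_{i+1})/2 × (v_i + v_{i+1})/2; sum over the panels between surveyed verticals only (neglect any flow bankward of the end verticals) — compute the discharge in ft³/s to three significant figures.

Panel 1-2: Δb = 13 ft, d̄ = (0.79+2.32)/2 = 1.555, v̄ = (1.25+1.49)/2 = 1.37 → q = 13×1.555×1.37 = 27.69 ft³/s
Panel 2-3: Δb = 57.4 ft, d̄ = (2.32+0.95)/2 = 1.635, v̄ = (1.49+1.15)/2 = 1.32 → q = 57.4×1.635×1.32 = 123.9 ft³/s
Q = Σ q = 151.6 ft³/s

152 ft³/s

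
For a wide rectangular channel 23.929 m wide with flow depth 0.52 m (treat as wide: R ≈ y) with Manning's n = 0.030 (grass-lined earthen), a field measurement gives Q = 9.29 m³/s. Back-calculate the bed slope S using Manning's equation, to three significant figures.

0.00120

A = b·y = 23.929 × 0.52 = 12.44 m²
Wide channel: R ≈ y = 0.52 m
S = (Q·n / (1·A·R^(2/3)))² = (9.29×0.030 / (1×12.44×0.6466))² = 0.001200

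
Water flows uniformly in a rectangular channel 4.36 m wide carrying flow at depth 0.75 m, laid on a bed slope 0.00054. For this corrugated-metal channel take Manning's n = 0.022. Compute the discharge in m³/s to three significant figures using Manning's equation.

2.34 m³/s

A = b·y = 4.36 × 0.75 = 3.270 m²
P = b + 2y = 4.36 + 2×0.75 = 5.860 m
R = A/P = 3.270/5.860 = 0.5580 m
Q = (1/n)·A·R^(2/3)·S^(1/2) = (1/0.022) × 3.270 × 0.5580^(2/3) × 0.00054^(1/2) = 2.341 m³/s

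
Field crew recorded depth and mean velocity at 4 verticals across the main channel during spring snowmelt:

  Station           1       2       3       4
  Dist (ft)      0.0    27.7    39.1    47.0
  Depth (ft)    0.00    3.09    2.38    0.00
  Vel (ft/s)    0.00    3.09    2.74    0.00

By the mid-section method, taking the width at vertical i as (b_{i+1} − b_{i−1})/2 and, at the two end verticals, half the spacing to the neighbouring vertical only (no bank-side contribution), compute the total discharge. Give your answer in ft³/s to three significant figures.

250 ft³/s

w_2 = (39.1 − 0.0)/2 = 19.55 ft; q_2 = 3.09 × 3.09 × 19.55 = 186.7 ft³/s
w_3 = (47.0 − 27.7)/2 = 9.65 ft; q_3 = 2.74 × 2.38 × 9.65 = 62.93 ft³/s
Stations 1, 4 contribute zero (depth or velocity is 0).
Q = Σ qᵢ = 249.6 ft³/s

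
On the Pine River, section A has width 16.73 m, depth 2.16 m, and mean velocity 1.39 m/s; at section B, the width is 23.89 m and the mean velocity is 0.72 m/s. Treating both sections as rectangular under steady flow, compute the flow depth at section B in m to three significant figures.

2.92 m

Q = A₁V₁ = (16.73×2.16) × 1.39 = 50.23 m³/s
d₂ = Q/(b₂ V₂) = 50.23/(23.89×0.72) = 2.920 m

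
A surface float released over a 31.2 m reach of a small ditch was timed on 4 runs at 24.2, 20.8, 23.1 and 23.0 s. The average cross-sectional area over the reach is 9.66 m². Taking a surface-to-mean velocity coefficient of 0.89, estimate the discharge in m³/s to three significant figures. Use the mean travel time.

11.8 m³/s

t̄ = (24.2 + 20.8 + 23.1 + 23.0) / 4 = 22.775 s
v_surface = L / t̄ = 31.2 / 22.775 = 1.370 m/s
v_mean = 0.89 × 1.370 = 1.219 m/s
Q = A × v_mean = 9.66 × 1.219 = 11.78 m³/s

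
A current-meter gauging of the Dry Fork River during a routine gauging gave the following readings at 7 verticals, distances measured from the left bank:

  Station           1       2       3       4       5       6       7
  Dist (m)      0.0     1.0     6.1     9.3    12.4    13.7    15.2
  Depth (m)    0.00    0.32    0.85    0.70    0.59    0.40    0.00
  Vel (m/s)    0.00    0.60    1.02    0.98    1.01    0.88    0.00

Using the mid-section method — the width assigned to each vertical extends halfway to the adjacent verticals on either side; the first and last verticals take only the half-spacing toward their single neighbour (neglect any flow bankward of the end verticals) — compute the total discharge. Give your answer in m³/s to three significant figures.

w_2 = (6.1 − 0.0)/2 = 3.05 m; q_2 = 0.60 × 0.32 × 3.05 = 0.5856 m³/s
w_3 = (9.3 − 1.0)/2 = 4.15 m; q_3 = 1.02 × 0.85 × 4.15 = 3.598 m³/s
w_4 = (12.4 − 6.1)/2 = 3.15 m; q_4 = 0.98 × 0.70 × 3.15 = 2.161 m³/s
w_5 = (13.7 − 9.3)/2 = 2.2 m; q_5 = 1.01 × 0.59 × 2.2 = 1.311 m³/s
w_6 = (15.2 − 12.4)/2 = 1.4 m; q_6 = 0.88 × 0.40 × 1.4 = 0.4928 m³/s
Stations 1, 7 contribute zero (depth or velocity is 0).
Q = Σ qᵢ = 8.148 m³/s

8.15 m³/s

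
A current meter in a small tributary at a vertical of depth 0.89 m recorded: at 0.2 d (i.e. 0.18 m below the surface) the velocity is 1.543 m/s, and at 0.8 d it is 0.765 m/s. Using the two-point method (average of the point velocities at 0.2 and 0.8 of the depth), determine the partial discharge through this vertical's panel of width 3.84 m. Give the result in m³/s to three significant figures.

v̄ = (1.543 + 0.765) / 2 = 1.154 m/s
q = v̄ × d × w = 1.154 × 0.89 × 3.84 = 3.944 m³/s

3.94 m³/s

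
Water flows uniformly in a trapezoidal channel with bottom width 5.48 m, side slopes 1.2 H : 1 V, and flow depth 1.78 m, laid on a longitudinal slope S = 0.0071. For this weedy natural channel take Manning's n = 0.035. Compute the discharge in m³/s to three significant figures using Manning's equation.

A = (b + z·y)·y = (5.48 + 1.2×1.78)×1.78 = 13.56 m²
P = b + 2y√(1+z²) = 5.48 + 2×1.78×√(1+1.2²) = 11.04 m
R = A/P = 13.56/11.04 = 1.228 m
Q = (1/n)·A·R^(2/3)·S^(1/2) = (1/0.035) × 13.56 × 1.228^(2/3) × 0.0071^(1/2) = 37.42 m³/s

37.4 m³/s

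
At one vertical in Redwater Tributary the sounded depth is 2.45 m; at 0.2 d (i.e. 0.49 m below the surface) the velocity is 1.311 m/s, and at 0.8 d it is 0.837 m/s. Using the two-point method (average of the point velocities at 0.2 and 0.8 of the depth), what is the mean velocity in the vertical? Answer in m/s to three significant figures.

v̄ = (1.311 + 0.837) / 2 = 1.074 m/s

1.07 m/s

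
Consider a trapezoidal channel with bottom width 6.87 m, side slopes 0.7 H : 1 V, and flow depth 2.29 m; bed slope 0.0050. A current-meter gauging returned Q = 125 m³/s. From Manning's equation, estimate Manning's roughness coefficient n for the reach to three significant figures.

A = (b + z·y)·y = (6.87 + 0.7×2.29)×2.29 = 19.40 m²
P = b + 2y√(1+z²) = 6.87 + 2×2.29×√(1+0.7²) = 12.46 m
R = A/P = 19.40/12.46 = 1.557 m
n = (1/Q)·A·R^(2/3)·S^(1/2) = (1/125) × 19.40 × 1.343 × 0.07071 = 0.01475

0.0147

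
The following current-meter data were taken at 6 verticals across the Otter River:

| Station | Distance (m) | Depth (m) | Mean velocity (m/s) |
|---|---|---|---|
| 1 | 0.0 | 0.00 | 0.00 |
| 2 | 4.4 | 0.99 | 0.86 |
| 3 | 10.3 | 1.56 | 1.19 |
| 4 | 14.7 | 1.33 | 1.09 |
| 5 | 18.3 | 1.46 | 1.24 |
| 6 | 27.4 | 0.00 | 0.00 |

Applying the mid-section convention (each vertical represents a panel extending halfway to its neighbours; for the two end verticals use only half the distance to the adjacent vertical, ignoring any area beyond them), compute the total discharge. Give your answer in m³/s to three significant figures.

w_2 = (10.3 − 0.0)/2 = 5.15 m; q_2 = 0.86 × 0.99 × 5.15 = 4.385 m³/s
w_3 = (14.7 − 4.4)/2 = 5.15 m; q_3 = 1.19 × 1.56 × 5.15 = 9.560 m³/s
w_4 = (18.3 − 10.3)/2 = 4 m; q_4 = 1.09 × 1.33 × 4 = 5.799 m³/s
w_5 = (27.4 − 14.7)/2 = 6.35 m; q_5 = 1.24 × 1.46 × 6.35 = 11.50 m³/s
Stations 1, 6 contribute zero (depth or velocity is 0).
Q = Σ qᵢ = 31.24 m³/s

31.2 m³/s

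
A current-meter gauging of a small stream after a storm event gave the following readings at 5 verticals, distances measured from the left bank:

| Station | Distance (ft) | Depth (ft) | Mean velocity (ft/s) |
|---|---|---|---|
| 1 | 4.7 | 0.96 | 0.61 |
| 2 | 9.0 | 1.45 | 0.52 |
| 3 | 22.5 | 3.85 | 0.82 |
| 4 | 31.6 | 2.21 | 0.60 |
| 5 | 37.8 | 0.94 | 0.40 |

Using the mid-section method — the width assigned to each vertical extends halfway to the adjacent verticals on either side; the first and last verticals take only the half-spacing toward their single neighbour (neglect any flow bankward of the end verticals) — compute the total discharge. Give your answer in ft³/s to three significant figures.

55.0 ft³/s

w_1 = (9.0 − 4.7)/2 = 2.15 ft; q_1 = 0.61 × 0.96 × 2.15 = 1.259 ft³/s
w_2 = (22.5 − 4.7)/2 = 8.9 ft; q_2 = 0.52 × 1.45 × 8.9 = 6.711 ft³/s
w_3 = (31.6 − 9.0)/2 = 11.3 ft; q_3 = 0.82 × 3.85 × 11.3 = 35.67 ft³/s
w_4 = (37.8 − 22.5)/2 = 7.65 ft; q_4 = 0.60 × 2.21 × 7.65 = 10.14 ft³/s
w_5 = (37.8 − 31.6)/2 = 3.1 ft; q_5 = 0.40 × 0.94 × 3.1 = 1.166 ft³/s
Q = Σ qᵢ = 54.95 ft³/s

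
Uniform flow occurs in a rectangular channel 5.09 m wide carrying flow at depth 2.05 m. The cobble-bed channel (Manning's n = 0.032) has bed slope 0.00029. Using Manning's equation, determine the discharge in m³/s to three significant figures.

A = b·y = 5.09 × 2.05 = 10.43 m²
P = b + 2y = 5.09 + 2×2.05 = 9.190 m
R = A/P = 10.43/9.190 = 1.135 m
Q = (1/n)·A·R^(2/3)·S^(1/2) = (1/0.032) × 10.43 × 1.135^(2/3) × 0.00029^(1/2) = 6.044 m³/s

6.04 m³/s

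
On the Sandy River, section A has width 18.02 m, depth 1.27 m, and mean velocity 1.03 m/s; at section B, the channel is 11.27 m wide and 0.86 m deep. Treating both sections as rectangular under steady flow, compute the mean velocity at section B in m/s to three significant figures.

Q = A₁V₁ = (18.02×1.27) × 1.03 = 23.57 m³/s
A₂ = 11.27 × 0.86 = 9.692 m²
V₂ = Q/A₂ = 23.57/9.692 = 2.432 m/s

2.43 m/s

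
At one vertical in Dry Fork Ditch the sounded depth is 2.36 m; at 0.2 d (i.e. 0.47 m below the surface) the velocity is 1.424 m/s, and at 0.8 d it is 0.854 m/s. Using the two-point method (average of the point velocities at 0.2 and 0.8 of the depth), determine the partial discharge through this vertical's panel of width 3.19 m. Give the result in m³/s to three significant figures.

8.57 m³/s

v̄ = (1.424 + 0.854) / 2 = 1.139 m/s
q = v̄ × d × w = 1.139 × 2.36 × 3.19 = 8.575 m³/s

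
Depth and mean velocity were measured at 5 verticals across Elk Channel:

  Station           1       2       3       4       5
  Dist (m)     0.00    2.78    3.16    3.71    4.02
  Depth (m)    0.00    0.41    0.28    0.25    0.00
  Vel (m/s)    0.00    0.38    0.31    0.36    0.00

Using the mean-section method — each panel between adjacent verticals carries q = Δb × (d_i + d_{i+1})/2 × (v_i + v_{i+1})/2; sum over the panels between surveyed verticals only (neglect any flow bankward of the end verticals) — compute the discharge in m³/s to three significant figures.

0.209 m³/s

Panel 1-2: Δb = 2.78 m, d̄ = (0.00+0.41)/2 = 0.205, v̄ = (0.00+0.38)/2 = 0.19 → q = 2.78×0.205×0.19 = 0.1083 m³/s
Panel 2-3: Δb = 0.38 m, d̄ = (0.41+0.28)/2 = 0.345, v̄ = (0.38+0.31)/2 = 0.345 → q = 0.38×0.345×0.345 = 0.04523 m³/s
Panel 3-4: Δb = 0.55 m, d̄ = (0.28+0.25)/2 = 0.265, v̄ = (0.31+0.36)/2 = 0.335 → q = 0.55×0.265×0.335 = 0.04883 m³/s
Panel 4-5: Δb = 0.31 m, d̄ = (0.25+0.00)/2 = 0.125, v̄ = (0.36+0.00)/2 = 0.18 → q = 0.31×0.125×0.18 = 0.006975 m³/s
Q = Σ q = 0.2093 m³/s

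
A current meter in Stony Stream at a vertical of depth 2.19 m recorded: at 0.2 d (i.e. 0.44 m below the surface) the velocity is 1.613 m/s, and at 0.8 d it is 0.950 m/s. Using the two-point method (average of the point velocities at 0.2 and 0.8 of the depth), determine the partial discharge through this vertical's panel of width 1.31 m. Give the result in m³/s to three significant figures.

3.68 m³/s

v̄ = (1.613 + 0.950) / 2 = 1.282 m/s
q = v̄ × d × w = 1.282 × 2.19 × 1.31 = 3.676 m³/s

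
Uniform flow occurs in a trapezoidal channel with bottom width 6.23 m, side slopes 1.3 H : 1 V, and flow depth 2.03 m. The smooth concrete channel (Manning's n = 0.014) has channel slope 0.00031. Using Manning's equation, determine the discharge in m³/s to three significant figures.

A = (b + z·y)·y = (6.23 + 1.3×2.03)×2.03 = 18.00 m²
P = b + 2y√(1+z²) = 6.23 + 2×2.03×√(1+1.3²) = 12.89 m
R = A/P = 18.00/12.89 = 1.397 m
Q = (1/n)·A·R^(2/3)·S^(1/2) = (1/0.014) × 18.00 × 1.397^(2/3) × 0.00031^(1/2) = 28.29 m³/s

28.3 m³/s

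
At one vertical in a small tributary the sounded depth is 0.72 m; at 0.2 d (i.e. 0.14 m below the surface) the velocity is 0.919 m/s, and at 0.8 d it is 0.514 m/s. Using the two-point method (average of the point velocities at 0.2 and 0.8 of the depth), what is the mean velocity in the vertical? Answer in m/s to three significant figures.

v̄ = (0.919 + 0.514) / 2 = 0.7165 m/s

0.717 m/s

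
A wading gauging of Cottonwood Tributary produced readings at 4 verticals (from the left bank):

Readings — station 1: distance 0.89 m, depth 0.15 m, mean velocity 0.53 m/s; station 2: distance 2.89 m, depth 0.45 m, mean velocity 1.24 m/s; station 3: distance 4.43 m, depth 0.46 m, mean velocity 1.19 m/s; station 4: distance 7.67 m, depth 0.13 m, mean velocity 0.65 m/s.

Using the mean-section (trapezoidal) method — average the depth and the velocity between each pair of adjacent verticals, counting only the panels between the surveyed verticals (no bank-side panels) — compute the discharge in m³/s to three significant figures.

Panel 1-2: Δb = 2 m, d̄ = (0.15+0.45)/2 = 0.3, v̄ = (0.53+1.24)/2 = 0.885 → q = 2×0.3×0.885 = 0.5310 m³/s
Panel 2-3: Δb = 1.54 m, d̄ = (0.45+0.46)/2 = 0.455, v̄ = (1.24+1.19)/2 = 1.215 → q = 1.54×0.455×1.215 = 0.8514 m³/s
Panel 3-4: Δb = 3.24 m, d̄ = (0.46+0.13)/2 = 0.295, v̄ = (1.19+0.65)/2 = 0.92 → q = 3.24×0.295×0.92 = 0.8793 m³/s
Q = Σ q = 2.262 m³/s

2.26 m³/s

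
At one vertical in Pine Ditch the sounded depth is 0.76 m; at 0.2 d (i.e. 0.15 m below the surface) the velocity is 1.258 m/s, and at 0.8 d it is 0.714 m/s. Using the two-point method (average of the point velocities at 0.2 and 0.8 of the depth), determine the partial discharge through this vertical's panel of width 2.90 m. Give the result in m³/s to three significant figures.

v̄ = (1.258 + 0.714) / 2 = 0.9860 m/s
q = v̄ × d × w = 0.9860 × 0.76 × 2.90 = 2.173 m³/s

2.17 m³/s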